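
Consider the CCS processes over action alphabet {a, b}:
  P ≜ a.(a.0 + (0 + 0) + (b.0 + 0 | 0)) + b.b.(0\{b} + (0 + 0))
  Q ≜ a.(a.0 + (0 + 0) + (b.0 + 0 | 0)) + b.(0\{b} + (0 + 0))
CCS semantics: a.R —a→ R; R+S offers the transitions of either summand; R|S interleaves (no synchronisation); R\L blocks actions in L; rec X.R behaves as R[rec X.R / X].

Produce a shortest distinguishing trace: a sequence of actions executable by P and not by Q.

P's transition system — 5 states:
  p0 = a.(a.0 + (0 + 0) + (b.0 + 0 | 0)) + b.b.(0\{b} + (0 + 0)) :: --a--▸ p1, --b--▸ p2
  p1 = a.0 + (0 + 0) + (b.0 + 0 | 0) :: --a--▸ p3, --b--▸ p3
  p2 = b.(0\{b} + (0 + 0)) :: --b--▸ p4
  p3 = 0 :: (no moves)
  p4 = 0\{b} + (0 + 0) :: (no moves)
Q's transition system — 4 states:
  q0 = a.(a.0 + (0 + 0) + (b.0 + 0 | 0)) + b.(0\{b} + (0 + 0)) :: --a--▸ q1, --b--▸ q2
  q1 = a.0 + (0 + 0) + (b.0 + 0 | 0) :: --a--▸ q3, --b--▸ q3
  q2 = 0\{b} + (0 + 0) :: (no moves)
  q3 = 0 :: (no moves)
Trace ⟨bb⟩ through P, begin at {p0}:
  [1] b ⇒ {p2}
  [2] b ⇒ {p4}
  — P admits the full trace.
Trace ⟨bb⟩ through Q, begin at {q0}:
  [1] b ⇒ {q2}
  [2] b ⇒ ∅  — Q cannot continue

bb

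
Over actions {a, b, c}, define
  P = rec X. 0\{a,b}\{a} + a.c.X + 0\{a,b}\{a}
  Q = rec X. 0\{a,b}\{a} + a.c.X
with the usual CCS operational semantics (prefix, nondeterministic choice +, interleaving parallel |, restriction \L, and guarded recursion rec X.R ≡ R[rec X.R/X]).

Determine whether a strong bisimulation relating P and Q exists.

YES

P's transition system — 2 states:
  p0 = rec X. 0\{a,b}\{a} + a.c.X + 0\{a,b}\{a} | =a=> p1
  p1 = c.(rec X. 0\{a,b}\{a} + a.c.X + 0\{a,b}\{a}) | =c=> p0
Q's transition system — 2 states:
  q0 = rec X. 0\{a,b}\{a} + a.c.X | =a=> q1
  q1 = c.(rec X. 0\{a,b}\{a} + a.c.X) | =c=> q0
Coarsest stable partition (strong bisimilarity classes):
  B0 = {p0, q0}
  B1 = {p1, q1}
p0 ∈ B0, q0 ∈ B0 → same block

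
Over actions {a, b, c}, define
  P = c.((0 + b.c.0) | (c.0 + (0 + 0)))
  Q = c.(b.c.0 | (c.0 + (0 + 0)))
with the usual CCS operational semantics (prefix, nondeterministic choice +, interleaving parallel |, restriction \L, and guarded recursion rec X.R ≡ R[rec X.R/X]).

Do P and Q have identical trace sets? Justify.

LTS(P): 7 reachable states
  p0 = c.((0 + b.c.0) | (c.0 + (0 + 0))) | =c=> p1
  p1 = (0 + b.c.0) | (c.0 + (0 + 0)) | =b=> p2, =c=> p3
  p2 = c.0 | (c.0 + (0 + 0)) | =c=> p4, =c=> p5
  p3 = (0 + b.c.0) | 0 | =b=> p5
  p4 = 0 | (c.0 + (0 + 0)) | =c=> p6
  p5 = c.0 | 0 | =c=> p6
  p6 = 0 | 0 | stopped
LTS(Q): 7 reachable states
  q0 = c.(b.c.0 | (c.0 + (0 + 0))) | =c=> q1
  q1 = b.c.0 | (c.0 + (0 + 0)) | =b=> q2, =c=> q3
  q2 = c.0 | (c.0 + (0 + 0)) | =c=> q4, =c=> q5
  q3 = b.c.0 | 0 | =b=> q5
  q4 = 0 | (c.0 + (0 + 0)) | =c=> q6
  q5 = c.0 | 0 | =c=> q6
  q6 = 0 | 0 | stopped
Coarsest stable partition (strong bisimilarity classes):
  B0 = {p0, q0}
  B1 = {p1, q1}
  B2 = {p2, q2}
  B3 = {p4, p5, q4, q5}
  B4 = {p6, q6}
  B5 = {p3, q3}
p0 ∈ B0, q0 ∈ B0 → same block
Bisimilar ⇒ trace-equivalent.

YES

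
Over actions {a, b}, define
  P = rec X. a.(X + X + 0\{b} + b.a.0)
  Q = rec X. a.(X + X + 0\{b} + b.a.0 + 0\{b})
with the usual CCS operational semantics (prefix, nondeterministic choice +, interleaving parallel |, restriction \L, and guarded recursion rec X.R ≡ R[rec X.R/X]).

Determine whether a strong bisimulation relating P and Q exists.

LTS(P): 4 reachable states
  s0 = rec X. a.(X + X + 0\{b} + b.a.0) | -a-> s1
  s1 = (rec X. a.(X + X + 0\{b} + b.a.0)) + (rec X. a.(X + X + 0\{b} + b.a.0)) + 0\{b} + b.a.0 | -a-> s1, -b-> s2
  s2 = a.0 | -a-> s3
  s3 = 0 | deadlocked
LTS(Q): 4 reachable states
  t0 = rec X. a.(X + X + 0\{b} + b.a.0 + 0\{b}) | -a-> t1
  t1 = (rec X. a.(X + X + 0\{b} + b.a.0 + 0\{b})) + (rec X. a.(X + X + 0\{b} + b.a.0 + 0\{b})) + 0\{b} + b.a.0 + 0\{b} | -a-> t1, -b-> t2
  t2 = a.0 | -a-> t3
  t3 = 0 | deadlocked
Coarsest stable partition (strong bisimilarity classes):
  B0 = {s0, t0}
  B1 = {s1, t1}
  B2 = {s2, t2}
  B3 = {s3, t3}
s0 ∈ B0, t0 ∈ B0 → same block

YES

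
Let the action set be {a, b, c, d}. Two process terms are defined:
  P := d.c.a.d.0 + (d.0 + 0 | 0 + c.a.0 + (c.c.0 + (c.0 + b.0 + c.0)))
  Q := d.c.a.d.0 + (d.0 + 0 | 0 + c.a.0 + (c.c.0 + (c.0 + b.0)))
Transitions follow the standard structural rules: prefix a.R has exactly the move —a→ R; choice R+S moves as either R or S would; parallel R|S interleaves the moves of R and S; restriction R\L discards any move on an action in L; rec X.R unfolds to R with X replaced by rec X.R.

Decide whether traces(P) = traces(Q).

traces(P) = traces(Q)

Reachable graph of P (7 states):
  s0 = d.c.a.d.0 + (d.0 + 0 | 0 + c.a.0 + (c.c.0 + (c.0 + b.0 + c.0))) has moves ··b··> s1, ··c··> s1, ··c··> s2, ··c··> s3, ··d··> s1, ··d··> s4
  s1 = 0 has moves stopped
  s2 = a.0 has moves ··a··> s1
  s3 = c.0 has moves ··c··> s1
  s4 = c.a.d.0 has moves ··c··> s5
  s5 = a.d.0 has moves ··a··> s6
  s6 = d.0 has moves ··d··> s1
Reachable graph of Q (7 states):
  t0 = d.c.a.d.0 + (d.0 + 0 | 0 + c.a.0 + (c.c.0 + (c.0 + b.0))) has moves ··b··> t1, ··c··> t1, ··c··> t2, ··c··> t3, ··d··> t1, ··d··> t4
  t1 = 0 has moves stopped
  t2 = a.0 has moves ··a··> t1
  t3 = c.0 has moves ··c··> t1
  t4 = c.a.d.0 has moves ··c··> t5
  t5 = a.d.0 has moves ··a··> t6
  t6 = d.0 has moves ··d··> t1
Bisimilarity quotient blocks:
  B0 = {s0, t0}
  B1 = {s1, t1}
  B2 = {s4, t4}
  B3 = {s5, t5}
  B4 = {s6, t6}
  B5 = {s3, t3}
  B6 = {s2, t2}
s0 ∈ B0, t0 ∈ B0 → same block
Bisimilar ⇒ trace-equivalent.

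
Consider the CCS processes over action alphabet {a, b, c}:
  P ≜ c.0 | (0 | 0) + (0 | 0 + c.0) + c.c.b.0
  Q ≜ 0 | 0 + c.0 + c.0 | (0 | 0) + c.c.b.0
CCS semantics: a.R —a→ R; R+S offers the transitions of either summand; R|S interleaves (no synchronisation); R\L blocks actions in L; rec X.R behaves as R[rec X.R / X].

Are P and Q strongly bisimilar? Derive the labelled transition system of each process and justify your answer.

YES

LTS(P): 5 reachable states
  s0 = c.0 | (0 | 0) + (0 | 0 + c.0) + c.c.b.0 :: —c→ s1, —c→ s2, —c→ s3
  s1 = 0 :: deadlocked
  s2 = 0 | (0 | 0) :: deadlocked
  s3 = c.b.0 :: —c→ s4
  s4 = b.0 :: —b→ s1
LTS(Q): 5 reachable states
  t0 = 0 | 0 + c.0 + c.0 | (0 | 0) + c.c.b.0 :: —c→ t1, —c→ t2, —c→ t3
  t1 = 0 :: deadlocked
  t2 = 0 | (0 | 0) :: deadlocked
  t3 = c.b.0 :: —c→ t4
  t4 = b.0 :: —b→ t1
Partition-refinement fixed point:
  B0 = {s0, t0}
  B1 = {s3, t3}
  B2 = {s4, t4}
  B3 = {s1, s2, t1, t2}
s0 ∈ B0, t0 ∈ B0 → same block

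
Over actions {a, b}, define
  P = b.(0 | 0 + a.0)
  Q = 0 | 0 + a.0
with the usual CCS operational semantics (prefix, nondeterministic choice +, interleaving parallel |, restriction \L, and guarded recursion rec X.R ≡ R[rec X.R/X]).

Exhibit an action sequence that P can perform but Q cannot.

b

LTS(P): 3 reachable states
  s0 = b.(0 | 0 + a.0) → --b--▸ s1
  s1 = 0 | 0 + a.0 → --a--▸ s2
  s2 = 0 → ∅
LTS(Q): 2 reachable states
  t0 = 0 | 0 + a.0 → --a--▸ t1
  t1 = 0 → ∅
Executing b from P (initial set {s0}):
  after b @ step 1: {s1}
  P completes σ.
Executing b from Q (initial set {t0}):
  after b @ step 1: ∅  — Q cannot continue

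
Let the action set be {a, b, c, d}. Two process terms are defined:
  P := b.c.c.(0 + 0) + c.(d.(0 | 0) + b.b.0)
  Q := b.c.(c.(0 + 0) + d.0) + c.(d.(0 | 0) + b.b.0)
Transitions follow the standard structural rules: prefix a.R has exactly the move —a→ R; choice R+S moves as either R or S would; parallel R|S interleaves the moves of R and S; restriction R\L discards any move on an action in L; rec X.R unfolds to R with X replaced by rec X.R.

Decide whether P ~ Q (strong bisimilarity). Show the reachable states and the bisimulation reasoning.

Reachable graph of P (8 states):
  p0 = b.c.c.(0 + 0) + c.(d.(0 | 0) + b.b.0) has moves ··b··> p1, ··c··> p2
  p1 = c.c.(0 + 0) has moves ··c··> p3
  p2 = d.(0 | 0) + b.b.0 has moves ··b··> p4, ··d··> p5
  p3 = c.(0 + 0) has moves ··c··> p6
  p4 = b.0 has moves ··b··> p7
  p5 = 0 | 0 has moves deadlocked
  p6 = 0 + 0 has moves deadlocked
  p7 = 0 has moves deadlocked
Reachable graph of Q (8 states):
  q0 = b.c.(c.(0 + 0) + d.0) + c.(d.(0 | 0) + b.b.0) has moves ··b··> q1, ··c··> q2
  q1 = c.(c.(0 + 0) + d.0) has moves ··c··> q3
  q2 = d.(0 | 0) + b.b.0 has moves ··b··> q4, ··d··> q5
  q3 = c.(0 + 0) + d.0 has moves ··c··> q6, ··d··> q7
  q4 = b.0 has moves ··b··> q7
  q5 = 0 | 0 has moves deadlocked
  q6 = 0 + 0 has moves deadlocked
  q7 = 0 has moves deadlocked
Coarsest stable partition (strong bisimilarity classes):
  B0 = {p0}
  B1 = {p2, q2}
  B2 = {p5, p6, p7, q5, q6, q7}
  B3 = {p4, q4}
  B4 = {p1}
  B5 = {p3}
  B6 = {q0}
  B7 = {q1}
  B8 = {q3}
p0 ∈ B0, q0 ∈ B6 → different blocks

NO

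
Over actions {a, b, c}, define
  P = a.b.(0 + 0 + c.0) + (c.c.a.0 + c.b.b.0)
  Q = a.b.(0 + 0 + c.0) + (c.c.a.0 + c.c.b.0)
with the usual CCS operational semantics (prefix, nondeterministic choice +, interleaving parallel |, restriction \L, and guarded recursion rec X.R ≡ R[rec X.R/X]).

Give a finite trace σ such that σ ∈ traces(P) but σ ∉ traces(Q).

LTS(P): 8 reachable states
  p0 = a.b.(0 + 0 + c.0) + (c.c.a.0 + c.b.b.0) | —a→ p1, —c→ p2, —c→ p3
  p1 = b.(0 + 0 + c.0) | —b→ p4
  p2 = b.b.0 | —b→ p5
  p3 = c.a.0 | —c→ p6
  p4 = 0 + 0 + c.0 | —c→ p7
  p5 = b.0 | —b→ p7
  p6 = a.0 | —a→ p7
  p7 = 0 | stopped
LTS(Q): 8 reachable states
  q0 = a.b.(0 + 0 + c.0) + (c.c.a.0 + c.c.b.0) | —a→ q1, —c→ q2, —c→ q3
  q1 = b.(0 + 0 + c.0) | —b→ q4
  q2 = c.a.0 | —c→ q5
  q3 = c.b.0 | —c→ q6
  q4 = 0 + 0 + c.0 | —c→ q7
  q5 = a.0 | —a→ q7
  q6 = b.0 | —b→ q7
  q7 = 0 | stopped
Trace ⟨cb⟩ through P, begin at {p0}:
  [1] c ⇒ {p2, p3}
  [2] b ⇒ {p5}
  P completes σ.
Trace ⟨cb⟩ through Q, begin at {q0}:
  [1] c ⇒ {q2, q3}
  [2] b ⇒ ∅ (Q stuck)

cb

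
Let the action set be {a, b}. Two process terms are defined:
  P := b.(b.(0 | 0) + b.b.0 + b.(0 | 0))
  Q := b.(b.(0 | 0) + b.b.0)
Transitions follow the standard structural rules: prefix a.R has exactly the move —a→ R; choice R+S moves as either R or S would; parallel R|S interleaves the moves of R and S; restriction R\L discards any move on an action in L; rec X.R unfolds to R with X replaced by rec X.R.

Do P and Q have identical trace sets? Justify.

P's transition system — 5 states:
  m0 = b.(b.(0 | 0) + b.b.0 + b.(0 | 0)) :: ··b··> m1
  m1 = b.(0 | 0) + b.b.0 + b.(0 | 0) :: ··b··> m2, ··b··> m3
  m2 = 0 | 0 :: ∅
  m3 = b.0 :: ··b··> m4
  m4 = 0 :: ∅
Q's transition system — 5 states:
  n0 = b.(b.(0 | 0) + b.b.0) :: ··b··> n1
  n1 = b.(0 | 0) + b.b.0 :: ··b··> n2, ··b··> n3
  n2 = 0 | 0 :: ∅
  n3 = b.0 :: ··b··> n4
  n4 = 0 :: ∅
Bisimilarity quotient blocks:
  B0 = {m0, n0}
  B1 = {m1, n1}
  B2 = {m3, n3}
  B3 = {m2, m4, n2, n4}
m0 ∈ B0, n0 ∈ B0 → same block
Bisimilar ⇒ trace-equivalent.

trace-equivalent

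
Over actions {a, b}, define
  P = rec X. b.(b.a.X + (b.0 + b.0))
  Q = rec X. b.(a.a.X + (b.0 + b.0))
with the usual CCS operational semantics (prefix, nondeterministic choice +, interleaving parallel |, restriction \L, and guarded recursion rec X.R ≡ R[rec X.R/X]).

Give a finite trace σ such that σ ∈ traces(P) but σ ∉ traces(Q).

bba

Reachable graph of P (4 states):
  p0 = rec X. b.(b.a.X + (b.0 + b.0)) ⊢ ··b··> p1
  p1 = b.a.(rec X. b.(b.a.X + (b.0 + b.0))) + (b.0 + b.0) ⊢ ··b··> p2, ··b··> p3
  p2 = 0 ⊢ (no moves)
  p3 = a.(rec X. b.(b.a.X + (b.0 + b.0))) ⊢ ··a··> p0
Reachable graph of Q (4 states):
  q0 = rec X. b.(a.a.X + (b.0 + b.0)) ⊢ ··b··> q1
  q1 = a.a.(rec X. b.(a.a.X + (b.0 + b.0))) + (b.0 + b.0) ⊢ ··a··> q2, ··b··> q3
  q2 = a.(rec X. b.(a.a.X + (b.0 + b.0))) ⊢ ··a··> q0
  q3 = 0 ⊢ (no moves)
Executing bba from P (initial set {p0}):
  after b @ step 1: {p1}
  after b @ step 2: {p2, p3}
  after a @ step 3: {p0}
  P completes σ.
Executing bba from Q (initial set {q0}):
  after b @ step 1: {q1}
  after b @ step 2: {q3}
  after a @ step 3: no successor for Q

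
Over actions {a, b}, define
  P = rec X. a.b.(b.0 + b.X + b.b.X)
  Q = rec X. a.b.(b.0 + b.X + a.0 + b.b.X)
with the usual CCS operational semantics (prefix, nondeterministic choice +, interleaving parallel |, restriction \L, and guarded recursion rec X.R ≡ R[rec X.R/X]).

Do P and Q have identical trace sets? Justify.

P's transition system — 5 states:
  p0 = rec X. a.b.(b.0 + b.X + b.b.X) | --a--▸ p1
  p1 = b.(b.0 + b.(rec X. a.b.(b.0 + b.X + b.b.X)) + b.b.(rec X. a.b.(b.0 + b.X + b.b.X))) | --b--▸ p2
  p2 = b.0 + b.(rec X. a.b.(b.0 + b.X + b.b.X)) + b.b.(rec X. a.b.(b.0 + b.X + b.b.X)) | --b--▸ p0, --b--▸ p3, --b--▸ p4
  p3 = 0 | (no moves)
  p4 = b.(rec X. a.b.(b.0 + b.X + b.b.X)) | --b--▸ p0
Q's transition system — 5 states:
  q0 = rec X. a.b.(b.0 + b.X + a.0 + b.b.X) | --a--▸ q1
  q1 = b.(b.0 + b.(rec X. a.b.(b.0 + b.X + a.0 + b.b.X)) + a.0 + b.b.(rec X. a.b.(b.0 + b.X + a.0 + b.b.X))) | --b--▸ q2
  q2 = b.0 + b.(rec X. a.b.(b.0 + b.X + a.0 + b.b.X)) + a.0 + b.b.(rec X. a.b.(b.0 + b.X + a.0 + b.b.X)) | --a--▸ q3, --b--▸ q0, --b--▸ q3, --b--▸ q4
  q3 = 0 | (no moves)
  q4 = b.(rec X. a.b.(b.0 + b.X + a.0 + b.b.X)) | --b--▸ q0
Run σ = ⟨aba⟩ on Q: start {q0}
  after a @ step 1: {q1}
  after b @ step 2: {q2}
  after a @ step 3: {q3}
  — Q admits the full trace.
Run σ = ⟨aba⟩ on P: start {p0}
  after a @ step 1: {p1}
  after b @ step 2: {p2}
  after a @ step 3: ∅ (P stuck)

traces(P) ≠ traces(Q) — witness ⟨aba⟩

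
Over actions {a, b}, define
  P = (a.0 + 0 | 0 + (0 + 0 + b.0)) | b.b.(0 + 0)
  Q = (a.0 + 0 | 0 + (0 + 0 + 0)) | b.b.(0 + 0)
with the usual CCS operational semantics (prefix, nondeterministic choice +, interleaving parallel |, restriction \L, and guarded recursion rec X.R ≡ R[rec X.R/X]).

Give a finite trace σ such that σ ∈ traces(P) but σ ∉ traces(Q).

LTS(P): 6 reachable states
  p0 = (a.0 + 0 | 0 + (0 + 0 + b.0)) | b.b.(0 + 0) :: =a=> p1, =b=> p1, =b=> p2
  p1 = 0 | b.b.(0 + 0) :: =b=> p3
  p2 = (a.0 + 0 | 0 + (0 + 0 + b.0)) | b.(0 + 0) :: =a=> p3, =b=> p3, =b=> p4
  p3 = 0 | b.(0 + 0) :: =b=> p5
  p4 = (a.0 + 0 | 0 + (0 + 0 + b.0)) | (0 + 0) :: =a=> p5, =b=> p5
  p5 = 0 | (0 + 0) :: stopped
LTS(Q): 6 reachable states
  q0 = (a.0 + 0 | 0 + (0 + 0 + 0)) | b.b.(0 + 0) :: =a=> q1, =b=> q2
  q1 = 0 | b.b.(0 + 0) :: =b=> q3
  q2 = (a.0 + 0 | 0 + (0 + 0 + 0)) | b.(0 + 0) :: =a=> q3, =b=> q4
  q3 = 0 | b.(0 + 0) :: =b=> q5
  q4 = (a.0 + 0 | 0 + (0 + 0 + 0)) | (0 + 0) :: =a=> q5
  q5 = 0 | (0 + 0) :: stopped
Run σ = ⟨bbb⟩ on P: start {p0}
  after b @ step 1: {p1, p2}
  after b @ step 2: {p3, p4}
  after b @ step 3: {p5}
  P completes σ.
Run σ = ⟨bbb⟩ on Q: start {q0}
  after b @ step 1: {q2}
  after b @ step 2: {q4}
  after b @ step 3: no successor for Q

bbb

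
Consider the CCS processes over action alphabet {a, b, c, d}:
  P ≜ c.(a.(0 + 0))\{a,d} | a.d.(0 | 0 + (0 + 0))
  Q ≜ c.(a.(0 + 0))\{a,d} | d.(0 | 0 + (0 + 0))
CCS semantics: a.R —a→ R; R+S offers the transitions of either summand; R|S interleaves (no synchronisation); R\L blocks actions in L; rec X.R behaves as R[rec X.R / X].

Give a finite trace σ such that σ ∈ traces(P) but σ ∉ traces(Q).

Reachable graph of P (6 states):
  m0 = c.(a.(0 + 0))\{a,d} | a.d.(0 | 0 + (0 + 0)) ⊢ ··a··> m1, ··c··> m2
  m1 = c.(a.(0 + 0))\{a,d} | d.(0 | 0 + (0 + 0)) ⊢ ··c··> m3, ··d··> m4
  m2 = (a.(0 + 0))\{a,d} | a.d.(0 | 0 + (0 + 0)) ⊢ ··a··> m3
  m3 = (a.(0 + 0))\{a,d} | d.(0 | 0 + (0 + 0)) ⊢ ··d··> m5
  m4 = c.(a.(0 + 0))\{a,d} | (0 | 0 + (0 + 0)) ⊢ ··c··> m5
  m5 = (a.(0 + 0))\{a,d} | (0 | 0 + (0 + 0)) ⊢ ∅
Reachable graph of Q (4 states):
  n0 = c.(a.(0 + 0))\{a,d} | d.(0 | 0 + (0 + 0)) ⊢ ··c··> n1, ··d··> n2
  n1 = (a.(0 + 0))\{a,d} | d.(0 | 0 + (0 + 0)) ⊢ ··d··> n3
  n2 = c.(a.(0 + 0))\{a,d} | (0 | 0 + (0 + 0)) ⊢ ··c··> n3
  n3 = (a.(0 + 0))\{a,d} | (0 | 0 + (0 + 0)) ⊢ ∅
Executing a from P (initial set {m0}):
  after a @ step 1: {m1}
  ✓ P
Executing a from Q (initial set {n0}):
  after a @ step 1: ∅  — Q cannot continue

a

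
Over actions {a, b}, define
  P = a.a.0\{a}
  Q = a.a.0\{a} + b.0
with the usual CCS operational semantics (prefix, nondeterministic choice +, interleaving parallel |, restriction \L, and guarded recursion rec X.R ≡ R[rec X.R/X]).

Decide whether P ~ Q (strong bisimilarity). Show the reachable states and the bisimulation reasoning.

Reachable graph of P (3 states):
  p0 = a.a.0\{a} ⊢ --a--▸ p1
  p1 = a.0\{a} ⊢ --a--▸ p2
  p2 = 0\{a} ⊢ stopped
Reachable graph of Q (4 states):
  q0 = a.a.0\{a} + b.0 ⊢ --a--▸ q1, --b--▸ q2
  q1 = a.0\{a} ⊢ --a--▸ q3
  q2 = 0 ⊢ stopped
  q3 = 0\{a} ⊢ stopped
Coarsest stable partition (strong bisimilarity classes):
  B0 = {p0}
  B1 = {p1, q1}
  B2 = {p2, q2, q3}
  B3 = {q0}
p0 ∈ B0, q0 ∈ B3 → different blocks

NO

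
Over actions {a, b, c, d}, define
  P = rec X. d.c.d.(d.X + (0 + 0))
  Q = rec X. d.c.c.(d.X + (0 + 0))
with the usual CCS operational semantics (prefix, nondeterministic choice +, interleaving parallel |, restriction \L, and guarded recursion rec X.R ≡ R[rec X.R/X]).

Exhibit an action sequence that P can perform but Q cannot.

dcd

Reachable graph of P (4 states):
  s0 = rec X. d.c.d.(d.X + (0 + 0)) ⊢ -d-> s1
  s1 = c.d.(d.(rec X. d.c.d.(d.X + (0 + 0))) + (0 + 0)) ⊢ -c-> s2
  s2 = d.(d.(rec X. d.c.d.(d.X + (0 + 0))) + (0 + 0)) ⊢ -d-> s3
  s3 = d.(rec X. d.c.d.(d.X + (0 + 0))) + (0 + 0) ⊢ -d-> s0
Reachable graph of Q (4 states):
  t0 = rec X. d.c.c.(d.X + (0 + 0)) ⊢ -d-> t1
  t1 = c.c.(d.(rec X. d.c.c.(d.X + (0 + 0))) + (0 + 0)) ⊢ -c-> t2
  t2 = c.(d.(rec X. d.c.c.(d.X + (0 + 0))) + (0 + 0)) ⊢ -c-> t3
  t3 = d.(rec X. d.c.c.(d.X + (0 + 0))) + (0 + 0) ⊢ -d-> t0
Run σ = ⟨dcd⟩ on P: start {s0}
  step 1 (d): {s1}
  step 2 (c): {s2}
  step 3 (d): {s3}
  P completes σ.
Run σ = ⟨dcd⟩ on Q: start {t0}
  step 1 (d): {t1}
  step 2 (c): {t2}
  step 3 (d): no successor for Q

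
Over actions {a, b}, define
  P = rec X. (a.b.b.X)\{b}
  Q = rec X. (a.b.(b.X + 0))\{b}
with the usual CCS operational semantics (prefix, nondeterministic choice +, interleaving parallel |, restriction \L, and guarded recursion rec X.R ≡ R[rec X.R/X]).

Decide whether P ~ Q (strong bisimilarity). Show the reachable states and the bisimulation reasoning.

Reachable graph of P (2 states):
  p0 = rec X. (a.b.b.X)\{b} ⊢ =a=> p1
  p1 = (b.b.(rec X. (a.b.b.X)\{b}))\{b} ⊢ stopped
Reachable graph of Q (2 states):
  q0 = rec X. (a.b.(b.X + 0))\{b} ⊢ =a=> q1
  q1 = (b.(b.(rec X. (a.b.(b.X + 0))\{b}) + 0))\{b} ⊢ stopped
Partition-refinement fixed point:
  B0 = {p0, q0}
  B1 = {p1, q1}
p0 ∈ B0, q0 ∈ B0 → same block

bisimilar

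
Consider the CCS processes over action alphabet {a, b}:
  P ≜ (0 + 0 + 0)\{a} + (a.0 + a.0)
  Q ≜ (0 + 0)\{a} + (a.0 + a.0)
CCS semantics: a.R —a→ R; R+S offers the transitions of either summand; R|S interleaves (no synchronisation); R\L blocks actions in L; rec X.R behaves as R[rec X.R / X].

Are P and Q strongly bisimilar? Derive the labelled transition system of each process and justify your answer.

bisimilar

P's transition system — 2 states:
  p0 = (0 + 0 + 0)\{a} + (a.0 + a.0) :: --a--▸ p1
  p1 = 0 :: stopped
Q's transition system — 2 states:
  q0 = (0 + 0)\{a} + (a.0 + a.0) :: --a--▸ q1
  q1 = 0 :: stopped
Partition-refinement fixed point:
  B0 = {p0, q0}
  B1 = {p1, q1}
p0 ∈ B0, q0 ∈ B0 → same block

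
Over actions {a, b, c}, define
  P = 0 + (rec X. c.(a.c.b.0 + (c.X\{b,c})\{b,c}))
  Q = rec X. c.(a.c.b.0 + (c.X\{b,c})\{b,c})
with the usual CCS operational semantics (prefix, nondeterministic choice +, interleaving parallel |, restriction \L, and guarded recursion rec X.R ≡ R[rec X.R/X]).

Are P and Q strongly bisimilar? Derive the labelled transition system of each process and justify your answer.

P ~ Q

P's transition system — 5 states:
  s0 = 0 + (rec X. c.(a.c.b.0 + (c.X\{b,c})\{b,c})) ⊢ --c--▸ s1
  s1 = a.c.b.0 + (c.(rec X. c.(a.c.b.0 + (c.X\{b,c})\{b,c}))\{b,c})\{b,c} ⊢ --a--▸ s2
  s2 = c.b.0 ⊢ --c--▸ s3
  s3 = b.0 ⊢ --b--▸ s4
  s4 = 0 ⊢ deadlocked
Q's transition system — 5 states:
  t0 = rec X. c.(a.c.b.0 + (c.X\{b,c})\{b,c}) ⊢ --c--▸ t1
  t1 = a.c.b.0 + (c.(rec X. c.(a.c.b.0 + (c.X\{b,c})\{b,c}))\{b,c})\{b,c} ⊢ --a--▸ t2
  t2 = c.b.0 ⊢ --c--▸ t3
  t3 = b.0 ⊢ --b--▸ t4
  t4 = 0 ⊢ deadlocked
Coarsest stable partition (strong bisimilarity classes):
  B0 = {s0, t0}
  B1 = {s1, t1}
  B2 = {s2, t2}
  B3 = {s3, t3}
  B4 = {s4, t4}
s0 ∈ B0, t0 ∈ B0 → same block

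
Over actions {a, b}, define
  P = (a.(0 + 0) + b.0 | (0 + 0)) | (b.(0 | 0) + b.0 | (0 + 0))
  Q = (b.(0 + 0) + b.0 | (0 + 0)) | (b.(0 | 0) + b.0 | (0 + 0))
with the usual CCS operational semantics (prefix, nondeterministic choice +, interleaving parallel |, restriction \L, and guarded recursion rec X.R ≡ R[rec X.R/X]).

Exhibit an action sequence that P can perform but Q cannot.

LTS(P): 9 reachable states
  p0 = (a.(0 + 0) + b.0 | (0 + 0)) | (b.(0 | 0) + b.0 | (0 + 0)) has moves =a=> p1, =b=> p2, =b=> p3, =b=> p4
  p1 = (0 + 0) | (b.(0 | 0) + b.0 | (0 + 0)) has moves =b=> p5, =b=> p6
  p2 = (a.(0 + 0) + b.0 | (0 + 0)) | (0 | (0 + 0)) has moves =a=> p5, =b=> p7
  p3 = (a.(0 + 0) + b.0 | (0 + 0)) | (0 | 0) has moves =a=> p6, =b=> p8
  p4 = 0 | (0 + 0) | (b.(0 | 0) + b.0 | (0 + 0)) has moves =b=> p7, =b=> p8
  p5 = (0 + 0) | (0 | (0 + 0)) has moves ·
  p6 = (0 + 0) | (0 | 0) has moves ·
  p7 = 0 | (0 + 0) | (0 | (0 + 0)) has moves ·
  p8 = 0 | (0 + 0) | (0 | 0) has moves ·
LTS(Q): 9 reachable states
  q0 = (b.(0 + 0) + b.0 | (0 + 0)) | (b.(0 | 0) + b.0 | (0 + 0)) has moves =b=> q1, =b=> q2, =b=> q3, =b=> q4
  q1 = (0 + 0) | (b.(0 | 0) + b.0 | (0 + 0)) has moves =b=> q5, =b=> q6
  q2 = (b.(0 + 0) + b.0 | (0 + 0)) | (0 | (0 + 0)) has moves =b=> q5, =b=> q7
  q3 = (b.(0 + 0) + b.0 | (0 + 0)) | (0 | 0) has moves =b=> q6, =b=> q8
  q4 = 0 | (0 + 0) | (b.(0 | 0) + b.0 | (0 + 0)) has moves =b=> q7, =b=> q8
  q5 = (0 + 0) | (0 | (0 + 0)) has moves ·
  q6 = (0 + 0) | (0 | 0) has moves ·
  q7 = 0 | (0 + 0) | (0 | (0 + 0)) has moves ·
  q8 = 0 | (0 + 0) | (0 | 0) has moves ·
Trace ⟨a⟩ through P, begin at {p0}:
  after a @ step 1: {p1}
  ✓ P
Trace ⟨a⟩ through Q, begin at {q0}:
  after a @ step 1: ∅  — Q cannot continue

a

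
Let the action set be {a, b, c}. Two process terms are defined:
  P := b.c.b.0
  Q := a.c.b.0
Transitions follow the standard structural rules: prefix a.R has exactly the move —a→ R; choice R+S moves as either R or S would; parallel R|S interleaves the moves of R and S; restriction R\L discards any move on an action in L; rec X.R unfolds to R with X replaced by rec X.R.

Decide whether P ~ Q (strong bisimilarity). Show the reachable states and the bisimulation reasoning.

Reachable graph of P (4 states):
  u0 = b.c.b.0 ⊢ -b-> u1
  u1 = c.b.0 ⊢ -c-> u2
  u2 = b.0 ⊢ -b-> u3
  u3 = 0 ⊢ deadlocked
Reachable graph of Q (4 states):
  v0 = a.c.b.0 ⊢ -a-> v1
  v1 = c.b.0 ⊢ -c-> v2
  v2 = b.0 ⊢ -b-> v3
  v3 = 0 ⊢ deadlocked
Partition-refinement fixed point:
  B0 = {u0}
  B1 = {u1, v1}
  B2 = {u2, v2}
  B3 = {u3, v3}
  B4 = {v0}
u0 ∈ B0, v0 ∈ B4 → different blocks

NO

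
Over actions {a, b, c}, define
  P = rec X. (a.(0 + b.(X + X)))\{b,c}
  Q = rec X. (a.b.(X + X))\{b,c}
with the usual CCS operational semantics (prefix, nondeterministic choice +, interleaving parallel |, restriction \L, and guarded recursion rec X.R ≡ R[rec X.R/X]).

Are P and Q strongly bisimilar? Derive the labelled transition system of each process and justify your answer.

P's transition system — 2 states:
  u0 = rec X. (a.(0 + b.(X + X)))\{b,c} ⊢ --a--▸ u1
  u1 = (0 + b.((rec X. (a.(0 + b.(X + X)))\{b,c}) + (rec X. (a.(0 + b.(X + X)))\{b,c})))\{b,c} ⊢ deadlocked
Q's transition system — 2 states:
  v0 = rec X. (a.b.(X + X))\{b,c} ⊢ --a--▸ v1
  v1 = (b.((rec X. (a.b.(X + X))\{b,c}) + (rec X. (a.b.(X + X))\{b,c})))\{b,c} ⊢ deadlocked
Coarsest stable partition (strong bisimilarity classes):
  B0 = {u0, v0}
  B1 = {u1, v1}
u0 ∈ B0, v0 ∈ B0 → same block

P ~ Q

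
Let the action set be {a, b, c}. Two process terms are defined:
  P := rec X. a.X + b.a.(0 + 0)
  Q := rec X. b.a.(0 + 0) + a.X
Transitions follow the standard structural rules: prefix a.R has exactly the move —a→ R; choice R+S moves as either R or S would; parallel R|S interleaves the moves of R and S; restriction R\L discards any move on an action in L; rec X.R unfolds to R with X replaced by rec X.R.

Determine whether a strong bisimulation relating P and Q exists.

LTS(P): 3 reachable states
  m0 = rec X. a.X + b.a.(0 + 0) has moves -a-> m0, -b-> m1
  m1 = a.(0 + 0) has moves -a-> m2
  m2 = 0 + 0 has moves stopped
LTS(Q): 3 reachable states
  n0 = rec X. b.a.(0 + 0) + a.X has moves -a-> n0, -b-> n1
  n1 = a.(0 + 0) has moves -a-> n2
  n2 = 0 + 0 has moves stopped
Partition-refinement fixed point:
  B0 = {m0, n0}
  B1 = {m1, n1}
  B2 = {m2, n2}
m0 ∈ B0, n0 ∈ B0 → same block

bisimilar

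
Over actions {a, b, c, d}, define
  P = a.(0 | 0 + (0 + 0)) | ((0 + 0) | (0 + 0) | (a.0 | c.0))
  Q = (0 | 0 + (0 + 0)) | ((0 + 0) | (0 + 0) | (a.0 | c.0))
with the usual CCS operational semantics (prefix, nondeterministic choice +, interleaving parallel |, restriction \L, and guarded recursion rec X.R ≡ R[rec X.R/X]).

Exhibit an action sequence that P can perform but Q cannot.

LTS(P): 8 reachable states
  s0 = a.(0 | 0 + (0 + 0)) | ((0 + 0) | (0 + 0) | (a.0 | c.0)) has moves -a-> s1, -a-> s2, -c-> s3
  s1 = (0 | 0 + (0 + 0)) | ((0 + 0) | (0 + 0) | (a.0 | c.0)) has moves -a-> s4, -c-> s5
  s2 = a.(0 | 0 + (0 + 0)) | ((0 + 0) | (0 + 0) | (0 | c.0)) has moves -a-> s4, -c-> s6
  s3 = a.(0 | 0 + (0 + 0)) | ((0 + 0) | (0 + 0) | (a.0 | 0)) has moves -a-> s5, -a-> s6
  s4 = (0 | 0 + (0 + 0)) | ((0 + 0) | (0 + 0) | (0 | c.0)) has moves -c-> s7
  s5 = (0 | 0 + (0 + 0)) | ((0 + 0) | (0 + 0) | (a.0 | 0)) has moves -a-> s7
  s6 = a.(0 | 0 + (0 + 0)) | ((0 + 0) | (0 + 0) | (0 | 0)) has moves -a-> s7
  s7 = (0 | 0 + (0 + 0)) | ((0 + 0) | (0 + 0) | (0 | 0)) has moves deadlocked
LTS(Q): 4 reachable states
  t0 = (0 | 0 + (0 + 0)) | ((0 + 0) | (0 + 0) | (a.0 | c.0)) has moves -a-> t1, -c-> t2
  t1 = (0 | 0 + (0 + 0)) | ((0 + 0) | (0 + 0) | (0 | c.0)) has moves -c-> t3
  t2 = (0 | 0 + (0 + 0)) | ((0 + 0) | (0 + 0) | (a.0 | 0)) has moves -a-> t3
  t3 = (0 | 0 + (0 + 0)) | ((0 + 0) | (0 + 0) | (0 | 0)) has moves deadlocked
Run σ = ⟨aa⟩ on P: start {s0}
  [1] a ⇒ {s1, s2}
  [2] a ⇒ {s4}
  — P admits the full trace.
Run σ = ⟨aa⟩ on Q: start {t0}
  [1] a ⇒ {t1}
  [2] a ⇒ no successor for Q

aa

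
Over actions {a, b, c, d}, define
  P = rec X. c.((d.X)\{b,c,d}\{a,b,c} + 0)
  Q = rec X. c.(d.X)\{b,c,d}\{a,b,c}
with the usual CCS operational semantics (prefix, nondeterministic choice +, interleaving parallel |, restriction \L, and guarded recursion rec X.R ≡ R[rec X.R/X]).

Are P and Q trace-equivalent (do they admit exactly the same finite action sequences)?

YES

P's transition system — 2 states:
  s0 = rec X. c.((d.X)\{b,c,d}\{a,b,c} + 0) ⊢ =c=> s1
  s1 = (d.(rec X. c.((d.X)\{b,c,d}\{a,b,c} + 0)))\{b,c,d}\{a,b,c} + 0 ⊢ stopped
Q's transition system — 2 states:
  t0 = rec X. c.(d.X)\{b,c,d}\{a,b,c} ⊢ =c=> t1
  t1 = (d.(rec X. c.(d.X)\{b,c,d}\{a,b,c}))\{b,c,d}\{a,b,c} ⊢ stopped
Partition-refinement fixed point:
  B0 = {s0, t0}
  B1 = {s1, t1}
s0 ∈ B0, t0 ∈ B0 → same block
Bisimilar ⇒ trace-equivalent.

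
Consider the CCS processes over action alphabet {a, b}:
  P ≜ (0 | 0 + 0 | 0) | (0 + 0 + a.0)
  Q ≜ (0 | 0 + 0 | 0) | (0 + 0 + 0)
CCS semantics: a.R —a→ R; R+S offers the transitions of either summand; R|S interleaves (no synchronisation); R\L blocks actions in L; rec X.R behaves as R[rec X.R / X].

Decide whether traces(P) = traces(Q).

trace-distinct — witness ⟨a⟩

Reachable graph of P (2 states):
  u0 = (0 | 0 + 0 | 0) | (0 + 0 + a.0) ⊢ -a-> u1
  u1 = (0 | 0 + 0 | 0) | 0 ⊢ (no moves)
Reachable graph of Q (1 states):
  v0 = (0 | 0 + 0 | 0) | (0 + 0 + 0) ⊢ (no moves)
Run σ = ⟨a⟩ on P: start {u0}
  step 1 (a): {u1}
  ✓ P
Run σ = ⟨a⟩ on Q: start {v0}
  step 1 (a): ∅  — Q cannot continue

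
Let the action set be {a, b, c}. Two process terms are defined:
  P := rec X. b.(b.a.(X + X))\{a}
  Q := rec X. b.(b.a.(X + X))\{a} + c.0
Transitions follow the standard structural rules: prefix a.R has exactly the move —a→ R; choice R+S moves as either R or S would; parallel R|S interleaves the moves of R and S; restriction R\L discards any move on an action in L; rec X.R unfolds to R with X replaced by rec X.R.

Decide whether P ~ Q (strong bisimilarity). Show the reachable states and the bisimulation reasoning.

not bisimilar

P's transition system — 3 states:
  p0 = rec X. b.(b.a.(X + X))\{a} | ··b··> p1
  p1 = (b.a.((rec X. b.(b.a.(X + X))\{a}) + (rec X. b.(b.a.(X + X))\{a})))\{a} | ··b··> p2
  p2 = (a.((rec X. b.(b.a.(X + X))\{a}) + (rec X. b.(b.a.(X + X))\{a})))\{a} | deadlocked
Q's transition system — 4 states:
  q0 = rec X. b.(b.a.(X + X))\{a} + c.0 | ··b··> q1, ··c··> q2
  q1 = (b.a.((rec X. b.(b.a.(X + X))\{a} + c.0) + (rec X. b.(b.a.(X + X))\{a} + c.0)))\{a} | ··b··> q3
  q2 = 0 | deadlocked
  q3 = (a.((rec X. b.(b.a.(X + X))\{a} + c.0) + (rec X. b.(b.a.(X + X))\{a} + c.0)))\{a} | deadlocked
Partition-refinement fixed point:
  B0 = {p0}
  B1 = {p1, q1}
  B2 = {p2, q2, q3}
  B3 = {q0}
p0 ∈ B0, q0 ∈ B3 → different blocks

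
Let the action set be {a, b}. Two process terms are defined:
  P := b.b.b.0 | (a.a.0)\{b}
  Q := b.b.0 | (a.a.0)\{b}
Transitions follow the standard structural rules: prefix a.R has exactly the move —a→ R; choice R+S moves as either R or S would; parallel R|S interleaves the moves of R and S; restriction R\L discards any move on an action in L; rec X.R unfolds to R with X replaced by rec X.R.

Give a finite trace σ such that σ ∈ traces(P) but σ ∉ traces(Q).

P's transition system — 12 states:
  s0 = b.b.b.0 | (a.a.0)\{b} | =a=> s1, =b=> s2
  s1 = b.b.b.0 | (a.0)\{b} | =a=> s3, =b=> s4
  s2 = b.b.0 | (a.a.0)\{b} | =a=> s4, =b=> s5
  s3 = b.b.b.0 | 0\{b} | =b=> s6
  s4 = b.b.0 | (a.0)\{b} | =a=> s6, =b=> s7
  s5 = b.0 | (a.a.0)\{b} | =a=> s7, =b=> s8
  s6 = b.b.0 | 0\{b} | =b=> s9
  s7 = b.0 | (a.0)\{b} | =a=> s9, =b=> s10
  s8 = 0 | (a.a.0)\{b} | =a=> s10
  s9 = b.0 | 0\{b} | =b=> s11
  s10 = 0 | (a.0)\{b} | =a=> s11
  s11 = 0 | 0\{b} | (no moves)
Q's transition system — 9 states:
  t0 = b.b.0 | (a.a.0)\{b} | =a=> t1, =b=> t2
  t1 = b.b.0 | (a.0)\{b} | =a=> t3, =b=> t4
  t2 = b.0 | (a.a.0)\{b} | =a=> t4, =b=> t5
  t3 = b.b.0 | 0\{b} | =b=> t6
  t4 = b.0 | (a.0)\{b} | =a=> t6, =b=> t7
  t5 = 0 | (a.a.0)\{b} | =a=> t7
  t6 = b.0 | 0\{b} | =b=> t8
  t7 = 0 | (a.0)\{b} | =a=> t8
  t8 = 0 | 0\{b} | (no moves)
Run σ = ⟨bbb⟩ on P: start {s0}
  [1] b ⇒ {s2}
  [2] b ⇒ {s5}
  [3] b ⇒ {s8}
  — P admits the full trace.
Run σ = ⟨bbb⟩ on Q: start {t0}
  [1] b ⇒ {t2}
  [2] b ⇒ {t5}
  [3] b ⇒ ∅  — Q cannot continue

bbb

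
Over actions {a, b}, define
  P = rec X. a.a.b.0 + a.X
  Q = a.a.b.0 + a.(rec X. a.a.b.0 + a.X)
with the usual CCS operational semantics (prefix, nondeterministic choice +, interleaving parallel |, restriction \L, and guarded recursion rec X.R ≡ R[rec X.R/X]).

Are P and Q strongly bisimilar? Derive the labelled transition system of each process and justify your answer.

Reachable graph of P (4 states):
  u0 = rec X. a.a.b.0 + a.X :: —a→ u0, —a→ u1
  u1 = a.b.0 :: —a→ u2
  u2 = b.0 :: —b→ u3
  u3 = 0 :: stopped
Reachable graph of Q (5 states):
  v0 = a.a.b.0 + a.(rec X. a.a.b.0 + a.X) :: —a→ v1, —a→ v2
  v1 = a.b.0 :: —a→ v3
  v2 = rec X. a.a.b.0 + a.X :: —a→ v1, —a→ v2
  v3 = b.0 :: —b→ v4
  v4 = 0 :: stopped
Partition-refinement fixed point:
  B0 = {u0, v0, v2}
  B1 = {u1, v1}
  B2 = {u2, v3}
  B3 = {u3, v4}
u0 ∈ B0, v0 ∈ B0 → same block

bisimilar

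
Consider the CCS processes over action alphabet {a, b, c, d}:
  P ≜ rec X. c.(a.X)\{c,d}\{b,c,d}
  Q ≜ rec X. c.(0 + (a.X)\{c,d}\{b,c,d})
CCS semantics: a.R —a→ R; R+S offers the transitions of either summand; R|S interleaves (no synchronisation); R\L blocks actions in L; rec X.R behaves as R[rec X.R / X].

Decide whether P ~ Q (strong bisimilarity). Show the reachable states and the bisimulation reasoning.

YES

Reachable graph of P (3 states):
  m0 = rec X. c.(a.X)\{c,d}\{b,c,d} | -c-> m1
  m1 = (a.(rec X. c.(a.X)\{c,d}\{b,c,d}))\{c,d}\{b,c,d} | -a-> m2
  m2 = (rec X. c.(a.X)\{c,d}\{b,c,d})\{c,d}\{b,c,d} | (no moves)
Reachable graph of Q (3 states):
  n0 = rec X. c.(0 + (a.X)\{c,d}\{b,c,d}) | -c-> n1
  n1 = 0 + (a.(rec X. c.(0 + (a.X)\{c,d}\{b,c,d})))\{c,d}\{b,c,d} | -a-> n2
  n2 = (rec X. c.(0 + (a.X)\{c,d}\{b,c,d}))\{c,d}\{b,c,d} | (no moves)
Coarsest stable partition (strong bisimilarity classes):
  B0 = {m0, n0}
  B1 = {m1, n1}
  B2 = {m2, n2}
m0 ∈ B0, n0 ∈ B0 → same block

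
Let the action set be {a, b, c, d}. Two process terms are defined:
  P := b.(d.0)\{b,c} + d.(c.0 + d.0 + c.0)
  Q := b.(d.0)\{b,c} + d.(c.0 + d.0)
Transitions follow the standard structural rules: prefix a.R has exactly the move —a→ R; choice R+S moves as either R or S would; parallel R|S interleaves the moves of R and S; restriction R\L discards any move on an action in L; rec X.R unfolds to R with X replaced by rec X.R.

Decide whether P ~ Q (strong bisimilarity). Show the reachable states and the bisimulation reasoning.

LTS(P): 5 reachable states
  u0 = b.(d.0)\{b,c} + d.(c.0 + d.0 + c.0) :: —b→ u1, —d→ u2
  u1 = (d.0)\{b,c} :: —d→ u3
  u2 = c.0 + d.0 + c.0 :: —c→ u4, —d→ u4
  u3 = 0\{b,c} :: deadlocked
  u4 = 0 :: deadlocked
LTS(Q): 5 reachable states
  v0 = b.(d.0)\{b,c} + d.(c.0 + d.0) :: —b→ v1, —d→ v2
  v1 = (d.0)\{b,c} :: —d→ v3
  v2 = c.0 + d.0 :: —c→ v4, —d→ v4
  v3 = 0\{b,c} :: deadlocked
  v4 = 0 :: deadlocked
Bisimilarity quotient blocks:
  B0 = {u0, v0}
  B1 = {u1, v1}
  B2 = {u3, u4, v3, v4}
  B3 = {u2, v2}
u0 ∈ B0, v0 ∈ B0 → same block

P ~ Q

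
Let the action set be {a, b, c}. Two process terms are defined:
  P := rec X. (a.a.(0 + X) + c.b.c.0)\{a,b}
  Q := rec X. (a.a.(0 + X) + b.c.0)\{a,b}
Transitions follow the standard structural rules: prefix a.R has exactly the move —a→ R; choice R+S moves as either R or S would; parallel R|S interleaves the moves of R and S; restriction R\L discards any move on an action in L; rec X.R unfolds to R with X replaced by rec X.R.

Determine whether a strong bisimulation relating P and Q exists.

P's transition system — 2 states:
  p0 = rec X. (a.a.(0 + X) + c.b.c.0)\{a,b} has moves —c→ p1
  p1 = (b.c.0)\{a,b} has moves deadlocked
Q's transition system — 1 states:
  q0 = rec X. (a.a.(0 + X) + b.c.0)\{a,b} has moves deadlocked
Partition-refinement fixed point:
  B0 = {p0}
  B1 = {p1, q0}
p0 ∈ B0, q0 ∈ B1 → different blocks

not bisimilar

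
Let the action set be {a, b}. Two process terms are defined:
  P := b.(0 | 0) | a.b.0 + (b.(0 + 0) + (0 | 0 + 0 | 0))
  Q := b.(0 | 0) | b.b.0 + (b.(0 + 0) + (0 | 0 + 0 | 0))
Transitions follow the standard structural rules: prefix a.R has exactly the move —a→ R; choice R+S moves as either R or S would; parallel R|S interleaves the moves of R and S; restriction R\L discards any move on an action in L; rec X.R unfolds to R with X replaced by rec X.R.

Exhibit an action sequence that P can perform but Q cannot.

LTS(P): 7 reachable states
  p0 = b.(0 | 0) | a.b.0 + (b.(0 + 0) + (0 | 0 + 0 | 0)) has moves ··a··> p1, ··b··> p2, ··b··> p3
  p1 = b.(0 | 0) | b.0 has moves ··b··> p4, ··b··> p5
  p2 = 0 + 0 has moves deadlocked
  p3 = 0 | 0 | a.b.0 has moves ··a··> p4
  p4 = 0 | 0 | b.0 has moves ··b··> p6
  p5 = b.(0 | 0) | 0 has moves ··b··> p6
  p6 = 0 | 0 | 0 has moves deadlocked
LTS(Q): 7 reachable states
  q0 = b.(0 | 0) | b.b.0 + (b.(0 + 0) + (0 | 0 + 0 | 0)) has moves ··b··> q1, ··b··> q2, ··b··> q3
  q1 = 0 + 0 has moves deadlocked
  q2 = 0 | 0 | b.b.0 has moves ··b··> q4
  q3 = b.(0 | 0) | b.0 has moves ··b··> q4, ··b··> q5
  q4 = 0 | 0 | b.0 has moves ··b··> q6
  q5 = b.(0 | 0) | 0 has moves ··b··> q6
  q6 = 0 | 0 | 0 has moves deadlocked
Run σ = ⟨a⟩ on P: start {p0}
  after a @ step 1: {p1}
  ✓ P
Run σ = ⟨a⟩ on Q: start {q0}
  after a @ step 1: ∅  — Q cannot continue

a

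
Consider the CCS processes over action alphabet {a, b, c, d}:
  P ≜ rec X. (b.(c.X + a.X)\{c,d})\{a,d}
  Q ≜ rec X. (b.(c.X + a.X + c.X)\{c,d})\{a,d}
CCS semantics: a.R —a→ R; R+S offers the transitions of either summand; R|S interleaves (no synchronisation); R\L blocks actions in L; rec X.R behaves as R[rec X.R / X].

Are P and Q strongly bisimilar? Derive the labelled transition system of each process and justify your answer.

Reachable graph of P (2 states):
  m0 = rec X. (b.(c.X + a.X)\{c,d})\{a,d} has moves --b--▸ m1
  m1 = (c.(rec X. (b.(c.X + a.X)\{c,d})\{a,d}) + a.(rec X. (b.(c.X + a.X)\{c,d})\{a,d}))\{c,d}\{a,d} has moves ·
Reachable graph of Q (2 states):
  n0 = rec X. (b.(c.X + a.X + c.X)\{c,d})\{a,d} has moves --b--▸ n1
  n1 = (c.(rec X. (b.(c.X + a.X + c.X)\{c,d})\{a,d}) + a.(rec X. (b.(c.X + a.X + c.X)\{c,d})\{a,d}) + c.(rec X. (b.(c.X + a.X + c.X)\{c,d})\{a,d}))\{c,d}\{a,d} has moves ·
Coarsest stable partition (strong bisimilarity classes):
  B0 = {m0, n0}
  B1 = {m1, n1}
m0 ∈ B0, n0 ∈ B0 → same block

P ~ Q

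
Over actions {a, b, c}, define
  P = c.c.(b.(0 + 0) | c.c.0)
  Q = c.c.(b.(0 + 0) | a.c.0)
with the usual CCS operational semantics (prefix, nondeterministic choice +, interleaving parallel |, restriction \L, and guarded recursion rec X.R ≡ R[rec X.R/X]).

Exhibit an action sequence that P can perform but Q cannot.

P's transition system — 8 states:
  u0 = c.c.(b.(0 + 0) | c.c.0) ⊢ =c=> u1
  u1 = c.(b.(0 + 0) | c.c.0) ⊢ =c=> u2
  u2 = b.(0 + 0) | c.c.0 ⊢ =b=> u3, =c=> u4
  u3 = (0 + 0) | c.c.0 ⊢ =c=> u5
  u4 = b.(0 + 0) | c.0 ⊢ =b=> u5, =c=> u6
  u5 = (0 + 0) | c.0 ⊢ =c=> u7
  u6 = b.(0 + 0) | 0 ⊢ =b=> u7
  u7 = (0 + 0) | 0 ⊢ stopped
Q's transition system — 8 states:
  v0 = c.c.(b.(0 + 0) | a.c.0) ⊢ =c=> v1
  v1 = c.(b.(0 + 0) | a.c.0) ⊢ =c=> v2
  v2 = b.(0 + 0) | a.c.0 ⊢ =a=> v3, =b=> v4
  v3 = b.(0 + 0) | c.0 ⊢ =b=> v5, =c=> v6
  v4 = (0 + 0) | a.c.0 ⊢ =a=> v5
  v5 = (0 + 0) | c.0 ⊢ =c=> v7
  v6 = b.(0 + 0) | 0 ⊢ =b=> v7
  v7 = (0 + 0) | 0 ⊢ stopped
Run σ = ⟨ccc⟩ on P: start {u0}
  after c @ step 1: {u1}
  after c @ step 2: {u2}
  after c @ step 3: {u4}
  P completes σ.
Run σ = ⟨ccc⟩ on Q: start {v0}
  after c @ step 1: {v1}
  after c @ step 2: {v2}
  after c @ step 3: ∅  — Q cannot continue

ccc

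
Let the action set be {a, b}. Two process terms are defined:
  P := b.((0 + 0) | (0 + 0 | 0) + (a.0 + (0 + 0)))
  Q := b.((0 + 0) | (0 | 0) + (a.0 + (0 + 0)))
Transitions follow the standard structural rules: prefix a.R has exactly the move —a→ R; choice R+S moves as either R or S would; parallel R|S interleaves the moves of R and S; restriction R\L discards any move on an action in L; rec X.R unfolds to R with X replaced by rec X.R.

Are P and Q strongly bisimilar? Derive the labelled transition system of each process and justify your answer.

YES

Reachable graph of P (3 states):
  u0 = b.((0 + 0) | (0 + 0 | 0) + (a.0 + (0 + 0))) → -b-> u1
  u1 = (0 + 0) | (0 + 0 | 0) + (a.0 + (0 + 0)) → -a-> u2
  u2 = 0 → stopped
Reachable graph of Q (3 states):
  v0 = b.((0 + 0) | (0 | 0) + (a.0 + (0 + 0))) → -b-> v1
  v1 = (0 + 0) | (0 | 0) + (a.0 + (0 + 0)) → -a-> v2
  v2 = 0 → stopped
Coarsest stable partition (strong bisimilarity classes):
  B0 = {u0, v0}
  B1 = {u1, v1}
  B2 = {u2, v2}
u0 ∈ B0, v0 ∈ B0 → same block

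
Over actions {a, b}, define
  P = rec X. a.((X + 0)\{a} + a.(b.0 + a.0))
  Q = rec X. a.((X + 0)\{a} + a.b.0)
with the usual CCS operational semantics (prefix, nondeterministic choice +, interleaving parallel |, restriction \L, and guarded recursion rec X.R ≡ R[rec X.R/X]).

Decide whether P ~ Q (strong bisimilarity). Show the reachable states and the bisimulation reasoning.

not bisimilar

Reachable graph of P (4 states):
  u0 = rec X. a.((X + 0)\{a} + a.(b.0 + a.0)) | --a--▸ u1
  u1 = ((rec X. a.((X + 0)\{a} + a.(b.0 + a.0))) + 0)\{a} + a.(b.0 + a.0) | --a--▸ u2
  u2 = b.0 + a.0 | --a--▸ u3, --b--▸ u3
  u3 = 0 | ∅
Reachable graph of Q (4 states):
  v0 = rec X. a.((X + 0)\{a} + a.b.0) | --a--▸ v1
  v1 = ((rec X. a.((X + 0)\{a} + a.b.0)) + 0)\{a} + a.b.0 | --a--▸ v2
  v2 = b.0 | --b--▸ v3
  v3 = 0 | ∅
Bisimilarity quotient blocks:
  B0 = {u0}
  B1 = {u1}
  B2 = {u2}
  B3 = {u3, v3}
  B4 = {v0}
  B5 = {v1}
  B6 = {v2}
u0 ∈ B0, v0 ∈ B4 → different blocks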